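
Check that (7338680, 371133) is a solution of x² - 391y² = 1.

Compute x² = 7338680² = 53856224142400
Compute 391y² = 391·371133² = 391·137739703689 = 53856224142399
x² - 391y² = 53856224142400 - 53856224142399 = 1
Since this equals 1, (7338680, 371133) is a solution.

Yes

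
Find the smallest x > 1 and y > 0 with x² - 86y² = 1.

We seek the smallest positive integers (x, y) with x² - 86y² = 1, i.e., x² = 86y² + 1.
Try successive y values:
y = 1: x² = 86·1² + 1 = 87, not a perfect square
y = 2: x² = 86·2² + 1 = 345, not a perfect square
y = 3: x² = 86·3² + 1 = 775, not a perfect square
... continuing the search (or via continued fractions) ...
y = 1122: x² = 86·1122² + 1 = 108264025, x = 10405 ✓

Verify: 10405² - 86·1122² = 108264025 - 108264024 = 1 ✓

x = 10405, y = 1122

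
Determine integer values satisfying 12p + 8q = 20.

Step 1: Check solvability.
gcd(12, 8) = 4
Since 4 divides 20, solutions exist.

Step 2: Apply extended Euclidean algorithm to find gcd.
We find integers such that 12*x0 + 8*y0 = 4

Step 3: Scale the particular solution.
Multiply by 20/4 = 5:
p = 5, q = -5

Step 4: Verify.
12*(5) + 8*(-5) = 20 = 20 ✓

p = 5, q = -5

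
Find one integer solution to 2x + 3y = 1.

Step 1: Check solvability.
gcd(2, 3) = 1
Since 1 divides 1, solutions exist.

Step 2: Apply extended Euclidean algorithm to find gcd.
We find integers such that 2*x0 + 3*y0 = 1

Step 3: Scale the particular solution.
Multiply by 1/1 = 1:
x = -1, y = 1

Step 4: Verify.
2*(-1) + 3*(1) = 1 = 1 ✓

x = -1, y = 1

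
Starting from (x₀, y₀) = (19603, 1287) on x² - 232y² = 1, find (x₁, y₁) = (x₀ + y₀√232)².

Solutions to x² - Dy² = 1 are generated by powers of (x₀ + y₀√D).
The next solution satisfies x₁ + y₁√232 = (x₀ + y₀√232)², giving:
x₁ = x₀² + 232y₀² = 19603² + 232·1287² = 384277609 + 384277608 = 768555217
y₁ = 2x₀y₀ = 2·19603·1287 = 50458122

Verify: 768555217² - 232·50458122² = 590677121577917089 - 590677121577917088 = 1 ✓

x = 768555217, y = 50458122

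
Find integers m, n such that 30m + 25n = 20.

Step 1: Check solvability.
gcd(30, 25) = 5
Since 5 divides 20, solutions exist.

Step 2: Apply extended Euclidean algorithm to find gcd.
We find integers such that 30*x0 + 25*y0 = 5

Step 3: Scale the particular solution.
Multiply by 20/5 = 4:
m = 4, n = -4

Step 4: Verify.
30*(4) + 25*(-4) = 20 = 20 ✓

m = 4, n = -4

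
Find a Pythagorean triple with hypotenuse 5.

We need a² + b² = 5² = 25.
Trying: 3² + 4² = 9 + 16 = 25 ✓

(3, 4, 5)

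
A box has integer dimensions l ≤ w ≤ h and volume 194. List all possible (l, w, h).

Iterate l from 1 to ⌊194^(1/3)⌋. For each l dividing 194, iterate w ≥ l with w dividing 194/l, and set h = 194/(l·w).
Triples found (2): (1×1×194), (1×2×97)

(1×1×194), (1×2×97)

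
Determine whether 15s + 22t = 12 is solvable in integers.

Step 1: Compute gcd(15, 22).
gcd(15, 22) = 1

Step 2: Check divisibility.
Does 1 divide 12? 12 = 1 x 12, so yes.

By the theorem on linear Diophantine equations, 15s + 22t = 12 has integer solutions if and only if gcd(15, 22) divides 12. Since 1 | 12, solutions exist.

Yes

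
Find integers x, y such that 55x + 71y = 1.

Step 1: Check solvability.
gcd(55, 71) = 1
Since 1 divides 1, solutions exist.

Step 2: Apply extended Euclidean algorithm to find gcd.
We find integers such that 55*x0 + 71*y0 = 1

Step 3: Scale the particular solution.
Multiply by 1/1 = 1:
x = 31, y = -24

Step 4: Verify.
55*(31) + 71*(-24) = 1 = 1 ✓

x = 31, y = -24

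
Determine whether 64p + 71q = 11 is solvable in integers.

Step 1: Compute gcd(64, 71).
gcd(64, 71) = 1

Step 2: Check divisibility.
Does 1 divide 11? 11 = 1 x 11, so yes.

By the theorem on linear Diophantine equations, 64p + 71q = 11 has integer solutions if and only if gcd(64, 71) divides 11. Since 1 | 11, solutions exist.

Yes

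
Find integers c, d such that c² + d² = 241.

We need to find integers c, d > 0 such that c² + d² = 241.
Trying c = 4: d² = 241 - 4² = 241 - 16 = 225
d = 15
Check: 4² + 15² = 16 + 225 = 241 ✓

241 = 4² + 15²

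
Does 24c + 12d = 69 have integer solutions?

Step 1: Compute gcd(24, 12).
gcd(24, 12) = 12

Step 2: Check divisibility.
Does 12 divide 69? 69 = 12 x 5 + 9, so no.

By the theorem on linear Diophantine equations, 24c + 12d = 69 has integer solutions if and only if gcd(24, 12) divides 69. Since 12 does not divide 69, no solutions exist.

No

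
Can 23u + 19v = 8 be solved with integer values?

Step 1: Compute gcd(23, 19).
gcd(23, 19) = 1

Step 2: Check divisibility.
Does 1 divide 8? 8 = 1 x 8, so yes.

By the theorem on linear Diophantine equations, 23u + 19v = 8 has integer solutions if and only if gcd(23, 19) divides 8. Since 1 | 8, solutions exist.

Yes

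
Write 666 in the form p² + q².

We need to find integers p, q > 0 such that p² + q² = 666.
Trying p = 15: q² = 666 - 15² = 666 - 225 = 441
q = 21
Check: 15² + 21² = 225 + 441 = 666 ✓

666 = 15² + 21²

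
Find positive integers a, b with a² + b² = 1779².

We need a² + b² = 1779² = 3164841.
Trying: 1395² + 1104² = 1946025 + 1218816 = 3164841 ✓

(1395, 1104, 1779)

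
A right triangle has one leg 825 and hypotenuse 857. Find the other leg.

b² = c² - a² = 734449 - 680625 = 53824
b = 232

232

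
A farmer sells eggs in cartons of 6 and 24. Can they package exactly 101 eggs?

We need non-negative a, b with 6a + 24b = 101.
gcd(6, 24) = 6, and 6 does not divide 101.
No integer solutions exist.

No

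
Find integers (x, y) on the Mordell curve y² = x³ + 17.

Try small integer x values and check whether x³ + 17 is a perfect square.
x = 8: x³ + 17 = 8³ + 17 = 512 + 17 = 529
Is 529 a perfect square? 23² = 529 ✓
So (x, y) = (8, 23) is a solution.

x = 8, y = 23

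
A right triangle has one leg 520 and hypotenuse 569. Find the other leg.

a² = c² - b² = 323761 - 270400 = 53361
a = 231

231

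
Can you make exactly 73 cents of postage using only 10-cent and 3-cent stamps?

We need non-negative x, y with 10x + 3y = 73.
gcd(10, 3) = 1 divides 73, so integer solutions exist.
Search for a non-negative one: x = 1 gives 3y = 73 - 10 = 63, so y = 21.
Check: 10·1 + 3·21 = 73 ✓

Yes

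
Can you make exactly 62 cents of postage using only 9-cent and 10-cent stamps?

We need non-negative x, y with 9x + 10y = 62.
gcd(9, 10) = 1 divides 62, so integer solutions exist, but checking x = 0..6 shows none with y ≥ 0.
So 62 cannot be made with non-negative stamp counts.

No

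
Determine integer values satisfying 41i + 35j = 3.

Step 1: Check solvability.
gcd(41, 35) = 1
Since 1 divides 3, solutions exist.

Step 2: Apply extended Euclidean algorithm to find gcd.
We find integers such that 41*x0 + 35*y0 = 1

Step 3: Scale the particular solution.
Multiply by 3/1 = 3:
i = 18, j = -21

Step 4: Verify.
41*(18) + 35*(-21) = 3 = 3 ✓

i = 18, j = -21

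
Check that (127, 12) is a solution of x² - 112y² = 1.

Compute x² = 127² = 16129
Compute 112y² = 112·12² = 112·144 = 16128
x² - 112y² = 16129 - 16128 = 1
Since this equals 1, (127, 12) is a solution.

Yes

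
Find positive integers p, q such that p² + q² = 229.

Search for p with 229 - p² a perfect square.
p = 2: 229 - 2² = 229 - 4 = 225 = 15² ✓
So p = 2, q = 15.

p = 2, q = 15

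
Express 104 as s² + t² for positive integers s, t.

We need to find integers s, t > 0 such that s² + t² = 104.
Trying s = 2: t² = 104 - 2² = 104 - 4 = 100
t = 10
Check: 2² + 10² = 4 + 100 = 104 ✓

104 = 2² + 10²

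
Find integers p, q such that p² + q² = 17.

We need to find integers p, q > 0 such that p² + q² = 17.
Trying p = 1: q² = 17 - 1² = 17 - 1 = 16
q = 4
Check: 1² + 4² = 1 + 16 = 17 ✓

17 = 1² + 4²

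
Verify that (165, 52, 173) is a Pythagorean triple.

Compute a² + b² = 165² + 52² = 27225 + 2704 = 29929
Compute c² = 173² = 29929
Since 29929 = 29929, confirmed.

Yes, it is a Pythagorean triple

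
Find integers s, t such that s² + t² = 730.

We need to find integers s, t > 0 such that s² + t² = 730.
Trying s = 1: t² = 730 - 1² = 730 - 1 = 729
t = 27
Check: 1² + 27² = 1 + 729 = 730 ✓

730 = 1² + 27²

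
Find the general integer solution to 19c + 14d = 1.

Step 1: Compute gcd(19, 14) = 1.
Since 1 divides 1, solutions exist.

Step 2: Find a particular solution using extended Euclidean algorithm.
We get c₀ = 3, d₀ = -4.
Check: 19*3 + 14*-4 = 1 = 1 ✓

Step 3: Write the general solution.
c = 3 + (14/1)t = 3 + 14t
d = -4 - (19/1)t = -4 - 19t
for any integer t.

c = 3 + 14t, d = -4 - 19t for integer t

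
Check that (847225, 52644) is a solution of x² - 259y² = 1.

Compute x² = 847225² = 717790200625
Compute 259y² = 259·52644² = 259·2771390736 = 717790200624
x² - 259y² = 717790200625 - 717790200624 = 1
Since this equals 1, (847225, 52644) is a solution.

Yes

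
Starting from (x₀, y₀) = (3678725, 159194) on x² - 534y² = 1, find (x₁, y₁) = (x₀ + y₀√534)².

Solutions to x² - Dy² = 1 are generated by powers of (x₀ + y₀√D).
The next solution satisfies x₁ + y₁√534 = (x₀ + y₀√534)², giving:
x₁ = x₀² + 534y₀² = 3678725² + 534·159194² = 13533017625625 + 13533017625624 = 27066035251249
y₁ = 2x₀y₀ = 2·3678725·159194 = 1171261895300

Verify: 27066035251249² - 534·1171261895300² = 732570264221853518556060001 - 732570264221853518556060000 = 1 ✓

x = 27066035251249, y = 1171261895300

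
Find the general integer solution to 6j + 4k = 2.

Step 1: Compute gcd(6, 4) = 2.
Since 2 divides 2, solutions exist.

Step 2: Find a particular solution using extended Euclidean algorithm.
We get j₀ = 1, k₀ = -1.
Check: 6*1 + 4*-1 = 2 = 2 ✓

Step 3: Write the general solution.
j = 1 + (4/2)t = 1 + 2t
k = -1 - (6/2)t = -1 - 3t
for any integer t.

j = 1 + 2t, k = -1 - 3t for integer t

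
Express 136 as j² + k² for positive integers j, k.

We need to find integers j, k > 0 such that j² + k² = 136.
Trying j = 6: k² = 136 - 6² = 136 - 36 = 100
k = 10
Check: 6² + 10² = 36 + 100 = 136 ✓

136 = 6² + 10²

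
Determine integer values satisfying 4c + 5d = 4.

Step 1: Check solvability.
gcd(4, 5) = 1
Since 1 divides 4, solutions exist.

Step 2: Apply extended Euclidean algorithm to find gcd.
We find integers such that 4*x0 + 5*y0 = 1

Step 3: Scale the particular solution.
Multiply by 4/1 = 4:
c = -4, d = 4

Step 4: Verify.
4*(-4) + 5*(4) = 4 = 4 ✓

c = -4, d = 4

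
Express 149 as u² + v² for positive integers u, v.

We need to find integers u, v > 0 such that u² + v² = 149.
Trying u = 7: v² = 149 - 7² = 149 - 49 = 100
v = 10
Check: 7² + 10² = 49 + 100 = 149 ✓

149 = 7² + 10²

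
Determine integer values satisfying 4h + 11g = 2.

Step 1: Check solvability.
gcd(4, 11) = 1
Since 1 divides 2, solutions exist.

Step 2: Apply extended Euclidean algorithm to find gcd.
We find integers such that 4*x0 + 11*y0 = 1

Step 3: Scale the particular solution.
Multiply by 2/1 = 2:
h = 6, g = -2

Step 4: Verify.
4*(6) + 11*(-2) = 2 = 2 ✓

h = 6, g = -2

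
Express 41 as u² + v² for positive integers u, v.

We need to find integers u, v > 0 such that u² + v² = 41.
Trying u = 4: v² = 41 - 4² = 41 - 16 = 25
v = 5
Check: 4² + 5² = 16 + 25 = 41 ✓

41 = 4² + 5²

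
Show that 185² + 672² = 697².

Compute a² + b² = 185² + 672² = 34225 + 451584 = 485809
Compute c² = 697² = 485809
Since 485809 = 485809, confirmed.

Yes, it is a Pythagorean triple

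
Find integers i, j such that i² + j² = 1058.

We need to find integers i, j > 0 such that i² + j² = 1058.
Trying i = 23: j² = 1058 - 23² = 1058 - 529 = 529
j = 23
Check: 23² + 23² = 529 + 529 = 1058 ✓

1058 = 23² + 23²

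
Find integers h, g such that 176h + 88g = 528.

Step 1: Check solvability.
gcd(176, 88) = 88
Since 88 divides 528, solutions exist.

Step 2: Apply extended Euclidean algorithm to find gcd.
We find integers such that 176*x0 + 88*y0 = 88

Step 3: Scale the particular solution.
Multiply by 528/88 = 6:
h = 0, g = 6

Step 4: Verify.
176*(0) + 88*(6) = 528 = 528 ✓

h = 0, g = 6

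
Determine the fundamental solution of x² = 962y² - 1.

We need x² = 962y² - 1. Try successive y:
y = 1: x² = 962·1² - 1 = 961 = 31² ✓
Check: 31² - 962·1² = 961 - 962 = -1 ✓

x = 31, y = 1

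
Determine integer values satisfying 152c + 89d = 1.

Step 1: Check solvability.
gcd(152, 89) = 1
Since 1 divides 1, solutions exist.

Step 2: Apply extended Euclidean algorithm to find gcd.
We find integers such that 152*x0 + 89*y0 = 1

Step 3: Scale the particular solution.
Multiply by 1/1 = 1:
c = -24, d = 41

Step 4: Verify.
152*(-24) + 89*(41) = 1 = 1 ✓

c = -24, d = 41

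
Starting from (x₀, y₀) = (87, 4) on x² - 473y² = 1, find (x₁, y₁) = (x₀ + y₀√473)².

Solutions to x² - Dy² = 1 are generated by powers of (x₀ + y₀√D).
The next solution satisfies x₁ + y₁√473 = (x₀ + y₀√473)², giving:
x₁ = x₀² + 473y₀² = 87² + 473·4² = 7569 + 7568 = 15137
y₁ = 2x₀y₀ = 2·87·4 = 696

Verify: 15137² - 473·696² = 229128769 - 229128768 = 1 ✓

x = 15137, y = 696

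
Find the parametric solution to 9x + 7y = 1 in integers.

Step 1: Compute gcd(9, 7) = 1.
Since 1 divides 1, solutions exist.

Step 2: Find a particular solution using extended Euclidean algorithm.
We get x₀ = -3, y₀ = 4.
Check: 9*-3 + 7*4 = 1 = 1 ✓

Step 3: Write the general solution.
x = -3 + (7/1)t = -3 + 7t
y = 4 - (9/1)t = 4 - 9t
for any integer t.

x = -3 + 7t, y = 4 - 9t for integer t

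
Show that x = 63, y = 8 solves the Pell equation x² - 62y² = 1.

Compute x² = 63² = 3969
Compute 62y² = 62·8² = 62·64 = 3968
x² - 62y² = 3969 - 3968 = 1
Since this equals 1, (63, 8) is a solution.

Yes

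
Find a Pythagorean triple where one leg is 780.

We need the other leg and hypotenuse such that 780² + x² = c².
Take x = 731, c = 1069: 780² + 731² = 608400 + 534361 = 1142761 = 1069² ✓
Triple: (731, 780, 1069)

(731, 780, 1069)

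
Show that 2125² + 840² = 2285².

Compute a² + b²:
2125² + 840² = 4515625 + 705600 = 5221225
Compute c²:
2285² = 5221225
Since 5221225 = 5221225, it is a Pythagorean triple.

Yes, it is a Pythagorean triple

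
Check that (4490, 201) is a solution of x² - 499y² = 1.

Compute x² = 4490² = 20160100
Compute 499y² = 499·201² = 499·40401 = 20160099
x² - 499y² = 20160100 - 20160099 = 1
Since this equals 1, (4490, 201) is a solution.

Yes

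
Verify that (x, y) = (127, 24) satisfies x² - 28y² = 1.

Compute x² = 127² = 16129
Compute 28y² = 28·24² = 28·576 = 16128
x² - 28y² = 16129 - 16128 = 1
Since this equals 1, (127, 24) is a solution.

Yes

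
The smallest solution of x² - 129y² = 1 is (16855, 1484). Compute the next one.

Solutions to x² - Dy² = 1 are generated by powers of (x₀ + y₀√D).
The next solution satisfies x₁ + y₁√129 = (x₀ + y₀√129)², giving:
x₁ = x₀² + 129y₀² = 16855² + 129·1484² = 284091025 + 284091024 = 568182049
y₁ = 2x₀y₀ = 2·16855·1484 = 50025640

Verify: 568182049² - 129·50025640² = 322830840805838401 - 322830840805838400 = 1 ✓

x = 568182049, y = 50025640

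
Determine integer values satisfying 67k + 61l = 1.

Step 1: Check solvability.
gcd(67, 61) = 1
Since 1 divides 1, solutions exist.

Step 2: Apply extended Euclidean algorithm to find gcd.
We find integers such that 67*x0 + 61*y0 = 1

Step 3: Scale the particular solution.
Multiply by 1/1 = 1:
k = -10, l = 11

Step 4: Verify.
67*(-10) + 61*(11) = 1 = 1 ✓

k = -10, l = 11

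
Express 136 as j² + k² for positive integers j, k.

We need to find integers j, k > 0 such that j² + k² = 136.
Trying j = 6: k² = 136 - 6² = 136 - 36 = 100
k = 10
Check: 6² + 10² = 36 + 100 = 136 ✓

136 = 6² + 10²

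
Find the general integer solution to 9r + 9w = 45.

Step 1: Compute gcd(9, 9) = 9.
Since 9 divides 45, solutions exist.

Step 2: Find a particular solution using extended Euclidean algorithm.
We get r₀ = 0, w₀ = 5.
Check: 9*0 + 9*5 = 45 = 45 ✓

Step 3: Write the general solution.
r = 0 + (9/9)t = 0 + 1t
w = 5 - (9/9)t = 5 - 1t
for any integer t.

r = 0 + 1t, w = 5 - 1t for integer t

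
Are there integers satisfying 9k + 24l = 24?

Step 1: Compute gcd(9, 24).
gcd(9, 24) = 3

Step 2: Check divisibility.
Does 3 divide 24? 24 = 3 x 8, so yes.

By the theorem on linear Diophantine equations, 9k + 24l = 24 has integer solutions if and only if gcd(9, 24) divides 24. Since 3 | 24, solutions exist.

Yes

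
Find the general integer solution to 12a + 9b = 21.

Step 1: Compute gcd(12, 9) = 3.
Since 3 divides 21, solutions exist.

Step 2: Find a particular solution using extended Euclidean algorithm.
We get a₀ = 7, b₀ = -7.
Check: 12*7 + 9*-7 = 21 = 21 ✓

Step 3: Write the general solution.
a = 7 + (9/3)t = 7 + 3t
b = -7 - (12/3)t = -7 - 4t
for any integer t.

a = 7 + 3t, b = -7 - 4t for integer t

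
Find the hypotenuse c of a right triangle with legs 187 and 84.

c² = a² + b² = 187² + 84² = 34969 + 7056 = 42025
c = 205

205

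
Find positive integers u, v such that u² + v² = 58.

Search for u with 58 - u² a perfect square.
u = 3: 58 - 3² = 58 - 9 = 49 = 7² ✓
So u = 3, v = 7.

u = 3, v = 7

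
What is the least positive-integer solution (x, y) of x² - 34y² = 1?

We seek the smallest positive integers (x, y) with x² - 34y² = 1, i.e., x² = 34y² + 1.
Try successive y values:
y = 1: x² = 34·1² + 1 = 35, not a perfect square
y = 2: x² = 34·2² + 1 = 137, not a perfect square
y = 3: x² = 34·3² + 1 = 307, not a perfect square
... continuing the search (or via continued fractions) ...
y = 6: x² = 34·6² + 1 = 1225, x = 35 ✓

Verify: 35² - 34·6² = 1225 - 1224 = 1 ✓

x = 35, y = 6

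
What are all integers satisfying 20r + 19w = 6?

Step 1: Compute gcd(20, 19) = 1.
Since 1 divides 6, solutions exist.

Step 2: Find a particular solution using extended Euclidean algorithm.
We get r₀ = 6, w₀ = -6.
Check: 20*6 + 19*-6 = 6 = 6 ✓

Step 3: Write the general solution.
r = 6 + (19/1)t = 6 + 19t
w = -6 - (20/1)t = -6 - 20t
for any integer t.

r = 6 + 19t, w = -6 - 20t for integer t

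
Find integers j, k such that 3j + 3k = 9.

Step 1: Check solvability.
gcd(3, 3) = 3
Since 3 divides 9, solutions exist.

Step 2: Apply extended Euclidean algorithm to find gcd.
We find integers such that 3*x0 + 3*y0 = 3

Step 3: Scale the particular solution.
Multiply by 9/3 = 3:
j = 0, k = 3

Step 4: Verify.
3*(0) + 3*(3) = 9 = 9 ✓

j = 0, k = 3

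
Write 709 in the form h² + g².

We need to find integers h, g > 0 such that h² + g² = 709.
Trying h = 15: g² = 709 - 15² = 709 - 225 = 484
g = 22
Check: 15² + 22² = 225 + 484 = 709 ✓

709 = 15² + 22²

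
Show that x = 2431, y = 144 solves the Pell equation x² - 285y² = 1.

Compute x² = 2431² = 5909761
Compute 285y² = 285·144² = 285·20736 = 5909760
x² - 285y² = 5909761 - 5909760 = 1
Since this equals 1, (2431, 144) is a solution.

Yes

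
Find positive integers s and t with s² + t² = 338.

We need to find integers s, t > 0 such that s² + t² = 338.
Trying s = 7: t² = 338 - 7² = 338 - 49 = 289
t = 17
Check: 7² + 17² = 49 + 289 = 338 ✓

338 = 7² + 17²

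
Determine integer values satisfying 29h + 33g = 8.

Step 1: Check solvability.
gcd(29, 33) = 1
Since 1 divides 8, solutions exist.

Step 2: Apply extended Euclidean algorithm to find gcd.
We find integers such that 29*x0 + 33*y0 = 1

Step 3: Scale the particular solution.
Multiply by 8/1 = 8:
h = 64, g = -56

Step 4: Verify.
29*(64) + 33*(-56) = 8 = 8 ✓

h = 64, g = -56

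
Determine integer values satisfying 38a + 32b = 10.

Step 1: Check solvability.
gcd(38, 32) = 2
Since 2 divides 10, solutions exist.

Step 2: Apply extended Euclidean algorithm to find gcd.
We find integers such that 38*x0 + 32*y0 = 2

Step 3: Scale the particular solution.
Multiply by 10/2 = 5:
a = -25, b = 30

Step 4: Verify.
38*(-25) + 32*(30) = 10 = 10 ✓

a = -25, b = 30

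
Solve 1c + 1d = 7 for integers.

Step 1: Check solvability.
gcd(1, 1) = 1
Since 1 divides 7, solutions exist.

Step 2: Apply extended Euclidean algorithm to find gcd.
We find integers such that 1*x0 + 1*y0 = 1

Step 3: Scale the particular solution.
Multiply by 7/1 = 7:
c = 0, d = 7

Step 4: Verify.
1*(0) + 1*(7) = 7 = 7 ✓

c = 0, d = 7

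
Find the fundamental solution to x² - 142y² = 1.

We seek the smallest positive integers (x, y) with x² - 142y² = 1, i.e., x² = 142y² + 1.
Try successive y values:
y = 1: x² = 142·1² + 1 = 143, not a perfect square
y = 2: x² = 142·2² + 1 = 569, not a perfect square
y = 3: x² = 142·3² + 1 = 1279, not a perfect square
... continuing the search (or via continued fractions) ...
y = 12: x² = 142·12² + 1 = 20449, x = 143 ✓

Verify: 143² - 142·12² = 20449 - 20448 = 1 ✓

x = 143, y = 12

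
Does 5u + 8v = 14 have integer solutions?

Step 1: Compute gcd(5, 8).
gcd(5, 8) = 1

Step 2: Check divisibility.
Does 1 divide 14? 14 = 1 x 14, so yes.

By the theorem on linear Diophantine equations, 5u + 8v = 14 has integer solutions if and only if gcd(5, 8) divides 14. Since 1 | 14, solutions exist.

Yes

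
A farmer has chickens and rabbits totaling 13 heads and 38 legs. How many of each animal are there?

Let c = chickens, r = rabbits.
Heads: c + r = 13
Legs: 2c + 4r = 38
From the first equation, c = 13 - r. Substitute:
2(13 - r) + 4r = 38
26 + 2r = 38
r = (38 - 26)/2 = 6
c = 13 - 6 = 7

Chickens: 7, Rabbits: 6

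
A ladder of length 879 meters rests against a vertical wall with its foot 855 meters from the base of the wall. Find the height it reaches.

The ladder, wall, and ground form a right triangle with hypotenuse 879 and one leg 855.
By the Pythagorean theorem: h² = 879² - 855² = 772641 - 731025 = 41616
h = √41616 = 204 meters

204 meters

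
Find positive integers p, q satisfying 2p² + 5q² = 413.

Try small values of p and check whether (413 - 2p²)/5 is a perfect square.
p = 2: 2·2² = 8, so 5q² = 413 - 8 = 405, giving q² = 81, q = 9.
Check: 2·2² + 5·9² = 8 + 405 = 413 ✓

p = 2, q = 9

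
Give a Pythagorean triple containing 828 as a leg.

We need the other leg and hypotenuse such that 828² + x² = c².
Take x = 205, c = 853: 828² + 205² = 685584 + 42025 = 727609 = 853² ✓
Triple: (205, 828, 853)

(205, 828, 853)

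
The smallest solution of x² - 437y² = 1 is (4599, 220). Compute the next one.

Solutions to x² - Dy² = 1 are generated by powers of (x₀ + y₀√D).
The next solution satisfies x₁ + y₁√437 = (x₀ + y₀√437)², giving:
x₁ = x₀² + 437y₀² = 4599² + 437·220² = 21150801 + 21150800 = 42301601
y₁ = 2x₀y₀ = 2·4599·220 = 2023560

Verify: 42301601² - 437·2023560² = 1789425447163201 - 1789425447163200 = 1 ✓

x = 42301601, y = 2023560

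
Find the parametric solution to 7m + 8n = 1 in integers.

Step 1: Compute gcd(7, 8) = 1.
Since 1 divides 1, solutions exist.

Step 2: Find a particular solution using extended Euclidean algorithm.
We get m₀ = -1, n₀ = 1.
Check: 7*-1 + 8*1 = 1 = 1 ✓

Step 3: Write the general solution.
m = -1 + (8/1)t = -1 + 8t
n = 1 - (7/1)t = 1 - 7t
for any integer t.

m = -1 + 8t, n = 1 - 7t for integer t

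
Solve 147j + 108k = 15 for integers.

Step 1: Check solvability.
gcd(147, 108) = 3
Since 3 divides 15, solutions exist.

Step 2: Apply extended Euclidean algorithm to find gcd.
We find integers such that 147*x0 + 108*y0 = 3

Step 3: Scale the particular solution.
Multiply by 15/3 = 5:
j = -55, k = 75

Step 4: Verify.
147*(-55) + 108*(75) = 15 = 15 ✓

j = -55, k = 75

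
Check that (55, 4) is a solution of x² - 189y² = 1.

Compute x² = 55² = 3025
Compute 189y² = 189·4² = 189·16 = 3024
x² - 189y² = 3025 - 3024 = 1
Since this equals 1, (55, 4) is a solution.

Yes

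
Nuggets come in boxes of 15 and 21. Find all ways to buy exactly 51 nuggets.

We need non-negative integers (x, y) with 15x + 21y = 51.
For each x in 0..3, check if 51 - 15x is a non-negative multiple of 21.
x = 2: 21y = 21, y = 1 ✓

(2 boxes of 15, 1 boxes of 21)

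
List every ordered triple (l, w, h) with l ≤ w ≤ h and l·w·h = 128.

Iterate l from 1 to ⌊128^(1/3)⌋. For each l dividing 128, iterate w ≥ l with w dividing 128/l, and set h = 128/(l·w).
Triples found (8): (1×1×128), (1×2×64), (1×4×32), (1×8×16), (2×2×32), (2×4×16), (2×8×8), (4×4×8)

(1×1×128), (1×2×64), (1×4×32), (1×8×16), (2×2×32), (2×4×16), (2×8×8), (4×4×8)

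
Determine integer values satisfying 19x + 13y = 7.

Step 1: Check solvability.
gcd(19, 13) = 1
Since 1 divides 7, solutions exist.

Step 2: Apply extended Euclidean algorithm to find gcd.
We find integers such that 19*x0 + 13*y0 = 1

Step 3: Scale the particular solution.
Multiply by 7/1 = 7:
x = -14, y = 21

Step 4: Verify.
19*(-14) + 13*(21) = 7 = 7 ✓

x = -14, y = 21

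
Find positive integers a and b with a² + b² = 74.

We need to find integers a, b > 0 such that a² + b² = 74.
Trying a = 5: b² = 74 - 5² = 74 - 25 = 49
b = 7
Check: 5² + 7² = 25 + 49 = 74 ✓

74 = 5² + 7²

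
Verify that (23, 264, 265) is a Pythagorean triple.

Compute a² + b²:
23² + 264² = 529 + 69696 = 70225
Compute c²:
265² = 70225
Since 70225 = 70225, it is a Pythagorean triple.

Yes, it is a Pythagorean triple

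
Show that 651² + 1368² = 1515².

Compute a² + b²:
651² + 1368² = 423801 + 1871424 = 2295225
Compute c²:
1515² = 2295225
Since 2295225 = 2295225, it is a Pythagorean triple.

Yes, it is a Pythagorean triple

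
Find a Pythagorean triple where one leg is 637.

We need the other leg and hypotenuse such that 637² + x² = c².
Take x = 1116, c = 1285: 637² + 1116² = 405769 + 1245456 = 1651225 = 1285² ✓
Triple: (637, 1116, 1285)

(637, 1116, 1285)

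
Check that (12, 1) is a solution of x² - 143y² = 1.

Compute x² = 12² = 144
Compute 143y² = 143·1² = 143·1 = 143
x² - 143y² = 144 - 143 = 1
Since this equals 1, (12, 1) is a solution.

Yes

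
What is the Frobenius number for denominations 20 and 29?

For two coprime denominations a and b, the Frobenius number (largest value not representable as a non-negative combination) is ab - a - b.
Here gcd(20, 29) = 1, so they are coprime.
F(20, 29) = 20·29 - 20 - 29 = 580 - 49 = 531

531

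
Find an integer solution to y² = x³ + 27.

Try small integer x values and check whether x³ + 27 is a perfect square.
x = -3: x³ + 27 = -3³ + 27 = -27 + 27 = 0
Is 0 a perfect square? 0² = 0 ✓
So (x, y) = (-3, 0) is a solution.

x = -3, y = 0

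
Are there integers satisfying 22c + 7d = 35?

Step 1: Compute gcd(22, 7).
gcd(22, 7) = 1

Step 2: Check divisibility.
Does 1 divide 35? 35 = 1 x 35, so yes.

By the theorem on linear Diophantine equations, 22c + 7d = 35 has integer solutions if and only if gcd(22, 7) divides 35. Since 1 | 35, solutions exist.

Yes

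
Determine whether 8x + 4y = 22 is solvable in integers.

Step 1: Compute gcd(8, 4).
gcd(8, 4) = 4

Step 2: Check divisibility.
Does 4 divide 22? 22 = 4 x 5 + 2, so no.

By the theorem on linear Diophantine equations, 8x + 4y = 22 has integer solutions if and only if gcd(8, 4) divides 22. Since 4 does not divide 22, no solutions exist.

No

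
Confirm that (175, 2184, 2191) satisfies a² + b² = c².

Compute a² + b² = 175² + 2184² = 30625 + 4769856 = 4800481
Compute c² = 2191² = 4800481
Since 4800481 = 4800481, confirmed.

Yes, it is a Pythagorean triple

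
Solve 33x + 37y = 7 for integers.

Step 1: Check solvability.
gcd(33, 37) = 1
Since 1 divides 7, solutions exist.

Step 2: Apply extended Euclidean algorithm to find gcd.
We find integers such that 33*x0 + 37*y0 = 1

Step 3: Scale the particular solution.
Multiply by 7/1 = 7:
x = 63, y = -56

Step 4: Verify.
33*(63) + 37*(-56) = 7 = 7 ✓

x = 63, y = -56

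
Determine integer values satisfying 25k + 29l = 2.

Step 1: Check solvability.
gcd(25, 29) = 1
Since 1 divides 2, solutions exist.

Step 2: Apply extended Euclidean algorithm to find gcd.
We find integers such that 25*x0 + 29*y0 = 1

Step 3: Scale the particular solution.
Multiply by 2/1 = 2:
k = 14, l = -12

Step 4: Verify.
25*(14) + 29*(-12) = 2 = 2 ✓

k = 14, l = -12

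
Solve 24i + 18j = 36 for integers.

Step 1: Check solvability.
gcd(24, 18) = 6
Since 6 divides 36, solutions exist.

Step 2: Apply extended Euclidean algorithm to find gcd.
We find integers such that 24*x0 + 18*y0 = 6

Step 3: Scale the particular solution.
Multiply by 36/6 = 6:
i = 6, j = -6

Step 4: Verify.
24*(6) + 18*(-6) = 36 = 36 ✓

i = 6, j = -6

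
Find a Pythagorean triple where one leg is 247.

We need the other leg and hypotenuse such that 247² + x² = c².
Take x = 96, c = 265: 247² + 96² = 61009 + 9216 = 70225 = 265² ✓
Triple: (247, 96, 265)

(247, 96, 265)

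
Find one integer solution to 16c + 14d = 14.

Step 1: Check solvability.
gcd(16, 14) = 2
Since 2 divides 14, solutions exist.

Step 2: Apply extended Euclidean algorithm to find gcd.
We find integers such that 16*x0 + 14*y0 = 2

Step 3: Scale the particular solution.
Multiply by 14/2 = 7:
c = 7, d = -7

Step 4: Verify.
16*(7) + 14*(-7) = 14 = 14 ✓

c = 7, d = -7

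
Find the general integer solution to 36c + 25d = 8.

Step 1: Compute gcd(36, 25) = 1.
Since 1 divides 8, solutions exist.

Step 2: Find a particular solution using extended Euclidean algorithm.
We get c₀ = -72, d₀ = 104.
Check: 36*-72 + 25*104 = 8 = 8 ✓

Step 3: Write the general solution.
c = -72 + (25/1)t = -72 + 25t
d = 104 - (36/1)t = 104 - 36t
for any integer t.

c = -72 + 25t, d = 104 - 36t for integer t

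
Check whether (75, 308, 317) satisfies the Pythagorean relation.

Compute a² + b²:
75² + 308² = 5625 + 94864 = 100489
Compute c²:
317² = 100489
Since 100489 = 100489, it is a Pythagorean triple.

Yes, it is a Pythagorean triple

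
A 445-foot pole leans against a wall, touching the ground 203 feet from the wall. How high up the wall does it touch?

The ladder, wall, and ground form a right triangle with hypotenuse 445 and one leg 203.
By the Pythagorean theorem: h² = 445² - 203² = 198025 - 41209 = 156816
h = √156816 = 396 feet

396 feet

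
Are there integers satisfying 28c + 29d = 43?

Step 1: Compute gcd(28, 29).
gcd(28, 29) = 1

Step 2: Check divisibility.
Does 1 divide 43? 43 = 1 x 43, so yes.

By the theorem on linear Diophantine equations, 28c + 29d = 43 has integer solutions if and only if gcd(28, 29) divides 43. Since 1 | 43, solutions exist.

Yes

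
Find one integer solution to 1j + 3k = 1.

Step 1: Check solvability.
gcd(1, 3) = 1
Since 1 divides 1, solutions exist.

Step 2: Apply extended Euclidean algorithm to find gcd.
We find integers such that 1*x0 + 3*y0 = 1

Step 3: Scale the particular solution.
Multiply by 1/1 = 1:
j = 1, k = 0

Step 4: Verify.
1*(1) + 3*(0) = 1 = 1 ✓

j = 1, k = 0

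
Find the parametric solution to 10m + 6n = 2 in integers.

Step 1: Compute gcd(10, 6) = 2.
Since 2 divides 2, solutions exist.

Step 2: Find a particular solution using extended Euclidean algorithm.
We get m₀ = -1, n₀ = 2.
Check: 10*-1 + 6*2 = 2 = 2 ✓

Step 3: Write the general solution.
m = -1 + (6/2)t = -1 + 3t
n = 2 - (10/2)t = 2 - 5t
for any integer t.

m = -1 + 3t, n = 2 - 5t for integer t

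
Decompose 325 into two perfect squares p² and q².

We need to find integers p, q > 0 such that p² + q² = 325.
Trying p = 1: q² = 325 - 1² = 325 - 1 = 324
q = 18
Check: 1² + 18² = 1 + 324 = 325 ✓

325 = 1² + 18²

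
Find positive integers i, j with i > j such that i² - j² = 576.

Factor: i² - j² = (i+j)(i-j) = 576.
We need two factors of 576 with the same parity.
Use i+j = 288 and i-j = 2 (product 288·2 = 576).
Adding: 2i = 290, so i = 145.
Subtracting: 2j = 286, so j = 143.
Check: 145² - 143² = 21025 - 20449 = 576 ✓

i = 145, j = 143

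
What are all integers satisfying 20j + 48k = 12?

Step 1: Compute gcd(20, 48) = 4.
Since 4 divides 12, solutions exist.

Step 2: Find a particular solution using extended Euclidean algorithm.
We get j₀ = 15, k₀ = -6.
Check: 20*15 + 48*-6 = 12 = 12 ✓

Step 3: Write the general solution.
j = 15 + (48/4)t = 15 + 12t
k = -6 - (20/4)t = -6 - 5t
for any integer t.

j = 15 + 12t, k = -6 - 5t for integer t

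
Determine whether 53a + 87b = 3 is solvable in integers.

Step 1: Compute gcd(53, 87).
gcd(53, 87) = 1

Step 2: Check divisibility.
Does 1 divide 3? 3 = 1 x 3, so yes.

By the theorem on linear Diophantine equations, 53a + 87b = 3 has integer solutions if and only if gcd(53, 87) divides 3. Since 1 | 3, solutions exist.

Yes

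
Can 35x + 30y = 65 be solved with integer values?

Step 1: Compute gcd(35, 30).
gcd(35, 30) = 5

Step 2: Check divisibility.
Does 5 divide 65? 65 = 5 x 13, so yes.

By the theorem on linear Diophantine equations, 35x + 30y = 65 has integer solutions if and only if gcd(35, 30) divides 65. Since 5 | 65, solutions exist.

Yes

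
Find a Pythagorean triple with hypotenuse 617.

We need a² + b² = 617² = 380689.
Trying: 105² + 608² = 11025 + 369664 = 380689 ✓

(105, 608, 617)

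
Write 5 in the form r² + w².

We need to find integers r, w > 0 such that r² + w² = 5.
Trying r = 1: w² = 5 - 1² = 5 - 1 = 4
w = 2
Check: 1² + 2² = 1 + 4 = 5 ✓

5 = 1² + 2²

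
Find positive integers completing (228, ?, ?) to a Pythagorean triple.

We need the other leg and hypotenuse such that 228² + x² = c².
Take x = 325, c = 397: 228² + 325² = 51984 + 105625 = 157609 = 397² ✓
Triple: (325, 228, 397)

(325, 228, 397)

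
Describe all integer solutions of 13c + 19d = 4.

Step 1: Compute gcd(13, 19) = 1.
Since 1 divides 4, solutions exist.

Step 2: Find a particular solution using extended Euclidean algorithm.
We get c₀ = 12, d₀ = -8.
Check: 13*12 + 19*-8 = 4 = 4 ✓

Step 3: Write the general solution.
c = 12 + (19/1)t = 12 + 19t
d = -8 - (13/1)t = -8 - 13t
for any integer t.

c = 12 + 19t, d = -8 - 13t for integer t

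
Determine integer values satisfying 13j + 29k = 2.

Step 1: Check solvability.
gcd(13, 29) = 1
Since 1 divides 2, solutions exist.

Step 2: Apply extended Euclidean algorithm to find gcd.
We find integers such that 13*x0 + 29*y0 = 1

Step 3: Scale the particular solution.
Multiply by 2/1 = 2:
j = 18, k = -8

Step 4: Verify.
13*(18) + 29*(-8) = 2 = 2 ✓

j = 18, k = -8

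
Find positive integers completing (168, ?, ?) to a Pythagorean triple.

We need the other leg and hypotenuse such that 168² + x² = c².
Take x = 775, c = 793: 168² + 775² = 28224 + 600625 = 628849 = 793² ✓
Triple: (775, 168, 793)

(775, 168, 793)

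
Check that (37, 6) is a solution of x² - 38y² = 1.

Compute x² = 37² = 1369
Compute 38y² = 38·6² = 38·36 = 1368
x² - 38y² = 1369 - 1368 = 1
Since this equals 1, (37, 6) is a solution.

Yes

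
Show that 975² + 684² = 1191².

Compute a² + b²:
975² + 684² = 950625 + 467856 = 1418481
Compute c²:
1191² = 1418481
Since 1418481 = 1418481, it is a Pythagorean triple.

Yes, it is a Pythagorean triple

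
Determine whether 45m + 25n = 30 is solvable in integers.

Step 1: Compute gcd(45, 25).
gcd(45, 25) = 5

Step 2: Check divisibility.
Does 5 divide 30? 30 = 5 x 6, so yes.

By the theorem on linear Diophantine equations, 45m + 25n = 30 has integer solutions if and only if gcd(45, 25) divides 30. Since 5 | 30, solutions exist.

Yes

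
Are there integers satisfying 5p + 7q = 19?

Step 1: Compute gcd(5, 7).
gcd(5, 7) = 1

Step 2: Check divisibility.
Does 1 divide 19? 19 = 1 x 19, so yes.

By the theorem on linear Diophantine equations, 5p + 7q = 19 has integer solutions if and only if gcd(5, 7) divides 19. Since 1 | 19, solutions exist.

Yes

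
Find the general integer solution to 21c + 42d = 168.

Step 1: Compute gcd(21, 42) = 21.
Since 21 divides 168, solutions exist.

Step 2: Find a particular solution using extended Euclidean algorithm.
We get c₀ = 8, d₀ = 0.
Check: 21*8 + 42*0 = 168 = 168 ✓

Step 3: Write the general solution.
c = 8 + (42/21)t = 8 + 2t
d = 0 - (21/21)t = 0 - 1t
for any integer t.

c = 8 + 2t, d = 0 - 1t for integer t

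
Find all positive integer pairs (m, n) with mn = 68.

The positive divisors of 68 are: 1, 2, 4, 17, 34, 68.
Each divisor d gives the pair (d, 68/d):
(1, 68), (2, 34), (4, 17), (17, 4), (34, 2), (68, 1)

(1, 68), (2, 34), (4, 17), (17, 4), (34, 2), (68, 1)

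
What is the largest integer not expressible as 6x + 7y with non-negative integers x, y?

For two coprime denominations a and b, the Frobenius number (largest value not representable as a non-negative combination) is ab - a - b.
Here gcd(6, 7) = 1, so they are coprime.
F(6, 7) = 6·7 - 6 - 7 = 42 - 13 = 29

29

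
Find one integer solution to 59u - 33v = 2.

Step 1: Check solvability.
gcd(59, 33) = 1
Since 1 divides 2, solutions exist.

Step 2: Apply extended Euclidean algorithm to find gcd.
We find integers such that 59*x0 + 33*y0 = 1

Step 3: Scale the particular solution.
Multiply by 2/1 = 2:
u = 28, v = 50

Step 4: Verify.
59*(28) - 33*(50) = 2 = 2 ✓

u = 28, v = 50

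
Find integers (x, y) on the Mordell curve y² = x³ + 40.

Try small integer x values and check whether x³ + 40 is a perfect square.
x = 6: x³ + 40 = 6³ + 40 = 216 + 40 = 256
Is 256 a perfect square? 16² = 256 ✓
So (x, y) = (6, 16) is a solution.

x = 6, y = 16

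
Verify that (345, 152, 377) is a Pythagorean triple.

Compute a² + b² = 345² + 152² = 119025 + 23104 = 142129
Compute c² = 377² = 142129
Since 142129 = 142129, confirmed.

Yes, it is a Pythagorean triple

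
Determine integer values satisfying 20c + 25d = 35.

Step 1: Check solvability.
gcd(20, 25) = 5
Since 5 divides 35, solutions exist.

Step 2: Apply extended Euclidean algorithm to find gcd.
We find integers such that 20*x0 + 25*y0 = 5

Step 3: Scale the particular solution.
Multiply by 35/5 = 7:
c = -7, d = 7

Step 4: Verify.
20*(-7) + 25*(7) = 35 = 35 ✓

c = -7, d = 7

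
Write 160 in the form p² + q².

We need to find integers p, q > 0 such that p² + q² = 160.
Trying p = 4: q² = 160 - 4² = 160 - 16 = 144
q = 12
Check: 4² + 12² = 16 + 144 = 160 ✓

160 = 4² + 12²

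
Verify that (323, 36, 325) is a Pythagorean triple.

Compute a² + b² = 323² + 36² = 104329 + 1296 = 105625
Compute c² = 325² = 105625
Since 105625 = 105625, confirmed.

Yes, it is a Pythagorean triple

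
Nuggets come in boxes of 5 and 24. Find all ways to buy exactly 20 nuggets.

We need non-negative integers (x, y) with 5x + 24y = 20.
For each x in 0..4, check if 20 - 5x is a non-negative multiple of 24.
x = 4: 24y = 0, y = 0 ✓

(4 boxes of 5, 0 boxes of 24)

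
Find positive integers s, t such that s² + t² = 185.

Search for s with 185 - s² a perfect square.
s = 4: 185 - 4² = 185 - 16 = 169 = 13² ✓
So s = 4, t = 13.

s = 4, t = 13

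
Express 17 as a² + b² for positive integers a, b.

We need to find integers a, b > 0 such that a² + b² = 17.
Trying a = 1: b² = 17 - 1² = 17 - 1 = 16
b = 4
Check: 1² + 4² = 1 + 16 = 17 ✓

17 = 1² + 4²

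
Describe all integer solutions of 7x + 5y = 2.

Step 1: Compute gcd(7, 5) = 1.
Since 1 divides 2, solutions exist.

Step 2: Find a particular solution using extended Euclidean algorithm.
We get x₀ = -4, y₀ = 6.
Check: 7*-4 + 5*6 = 2 = 2 ✓

Step 3: Write the general solution.
x = -4 + (5/1)t = -4 + 5t
y = 6 - (7/1)t = 6 - 7t
for any integer t.

x = -4 + 5t, y = 6 - 7t for integer t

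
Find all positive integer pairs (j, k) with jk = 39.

The positive divisors of 39 are: 1, 3, 13, 39.
Each divisor d gives the pair (d, 39/d):
(1, 39), (3, 13), (13, 3), (39, 1)

(1, 39), (3, 13), (13, 3), (39, 1)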